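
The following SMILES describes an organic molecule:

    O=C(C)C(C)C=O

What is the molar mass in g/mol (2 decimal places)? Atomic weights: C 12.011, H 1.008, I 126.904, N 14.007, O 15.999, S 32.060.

First, the molecular formula is C5H8O2 (counting implicit H from valence).
  C: 5 × 12.011 = 60.055
  H: 8 × 1.008 = 8.064
  O: 2 × 15.999 = 31.998
Sum: 5×12.011 + 8×1.008 + 2×15.999 = 100.117 → 100.12 g/mol.

100.12 g/mol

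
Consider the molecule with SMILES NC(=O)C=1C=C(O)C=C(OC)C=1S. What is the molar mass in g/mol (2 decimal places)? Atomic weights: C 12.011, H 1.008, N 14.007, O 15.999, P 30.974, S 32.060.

199.22 g/mol

First, the molecular formula is C8H9NO3S (counting implicit H from valence).
  C: 8 × 12.011 = 96.088
  H: 9 × 1.008 = 9.072
  N: 1 × 14.007 = 14.007
  O: 3 × 15.999 = 47.997
  S: 1 × 32.060 = 32.060
Sum: 8×12.011 + 9×1.008 + 1×14.007 + 3×15.999 + 1×32.060 = 199.224 → 199.22 g/mol.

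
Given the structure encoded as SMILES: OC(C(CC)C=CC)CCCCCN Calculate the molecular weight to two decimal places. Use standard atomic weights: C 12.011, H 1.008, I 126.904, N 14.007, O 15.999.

199.34 g/mol

First, the molecular formula is C12H25NO (counting implicit H from valence).
  C: 12 × 12.011 = 144.132
  H: 25 × 1.008 = 25.200
  N: 1 × 14.007 = 14.007
  O: 1 × 15.999 = 15.999
Sum: 12×12.011 + 25×1.008 + 1×14.007 + 1×15.999 = 199.338 → 199.34 g/mol.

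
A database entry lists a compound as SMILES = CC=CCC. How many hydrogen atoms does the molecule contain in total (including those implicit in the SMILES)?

Walk through each heavy atom and fill implicit hydrogens from standard valence (C 4, N 3, O 2, S 2, halogen 1):
  atom 1: C, bond orders sum to 1 (valence 4) → 3 H
  atom 2: C, bond orders sum to 3 (valence 4) → 1 H
  atom 3: C, bond orders sum to 3 (valence 4) → 1 H
  atom 4: C, bond orders sum to 2 (valence 4) → 2 H
  atom 5: C, bond orders sum to 1 (valence 4) → 3 H
Total hydrogens: 10.

10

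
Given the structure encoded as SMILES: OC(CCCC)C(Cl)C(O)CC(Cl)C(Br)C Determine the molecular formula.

Walk through each heavy atom and fill implicit hydrogens from standard valence (C 4, N 3, O 2, S 2, halogen 1):
  atom 1: O, bond orders sum to 1 (valence 2) → 1 H
  atom 2: C, bond orders sum to 3 (valence 4) → 1 H
  atom 3: C, bond orders sum to 2 (valence 4) → 2 H
  atom 4: C, bond orders sum to 2 (valence 4) → 2 H
  atom 5: C, bond orders sum to 2 (valence 4) → 2 H
  atom 6: C, bond orders sum to 1 (valence 4) → 3 H
  atom 7: C, bond orders sum to 3 (valence 4) → 1 H
  atom 8: Cl (halogen, monovalent) → 0 H
  atom 9: C, bond orders sum to 3 (valence 4) → 1 H
  atom 10: O, bond orders sum to 1 (valence 2) → 1 H
  atom 11: C, bond orders sum to 2 (valence 4) → 2 H
  atom 12: C, bond orders sum to 3 (valence 4) → 1 H
  atom 13: Cl (halogen, monovalent) → 0 H
  atom 14: C, bond orders sum to 3 (valence 4) → 1 H
  atom 15: Br (halogen, monovalent) → 0 H
  atom 16: C, bond orders sum to 1 (valence 4) → 3 H
Totals → C:11, H:21, Br:1, Cl:2, O:2.
In Hill order: C11H21BrCl2O2.

C11H21BrCl2O2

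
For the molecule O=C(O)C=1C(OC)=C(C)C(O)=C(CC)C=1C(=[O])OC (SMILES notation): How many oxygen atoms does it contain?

6

Scan the SMILES for O atoms (remember two-letter symbols like Cl and Br are single atoms).
Oxygen count: 6.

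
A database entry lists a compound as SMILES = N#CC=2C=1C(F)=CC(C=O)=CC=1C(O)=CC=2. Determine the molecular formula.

C12H6FNO2

Walk through each heavy atom and fill implicit hydrogens from standard valence (C 4, N 3, O 2, S 2, halogen 1):
  atom 1: N, bond orders sum to 3 (valence 3) → 0 H
  atom 2: C, bond orders sum to 4 (valence 4) → 0 H
  atom 3: C, bond orders sum to 4 (valence 4) → 0 H
  atom 4: C, bond orders sum to 4 (valence 4) → 0 H
  atom 5: C, bond orders sum to 4 (valence 4) → 0 H
  atom 6: F (halogen, monovalent) → 0 H
  atom 7: C, bond orders sum to 3 (valence 4) → 1 H
  atom 8: C, bond orders sum to 4 (valence 4) → 0 H
  atom 9: C, bond orders sum to 3 (valence 4) → 1 H
  atom 10: O, bond orders sum to 2 (valence 2) → 0 H
  atom 11: C, bond orders sum to 3 (valence 4) → 1 H
  atom 12: C, bond orders sum to 4 (valence 4) → 0 H
  atom 13: C, bond orders sum to 4 (valence 4) → 0 H
  atom 14: O, bond orders sum to 1 (valence 2) → 1 H
  atom 15: C, bond orders sum to 3 (valence 4) → 1 H
  atom 16: C, bond orders sum to 3 (valence 4) → 1 H
Totals → C:12, H:6, F:1, N:1, O:2.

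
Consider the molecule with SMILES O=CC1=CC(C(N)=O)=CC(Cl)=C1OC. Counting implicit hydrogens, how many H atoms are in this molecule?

Walk through each heavy atom and fill implicit hydrogens from standard valence (C 4, N 3, O 2, S 2, halogen 1):
  atom 1: O, bond orders sum to 2 (valence 2) → 0 H
  atom 2: C, bond orders sum to 3 (valence 4) → 1 H
  atom 3: C, bond orders sum to 4 (valence 4) → 0 H
  atom 4: C, bond orders sum to 3 (valence 4) → 1 H
  atom 5: C, bond orders sum to 4 (valence 4) → 0 H
  atom 6: C, bond orders sum to 4 (valence 4) → 0 H
  atom 7: N, bond orders sum to 1 (valence 3) → 2 H
  atom 8: O, bond orders sum to 2 (valence 2) → 0 H
  atom 9: C, bond orders sum to 3 (valence 4) → 1 H
  atom 10: C, bond orders sum to 4 (valence 4) → 0 H
  atom 11: Cl (halogen, monovalent) → 0 H
  atom 12: C, bond orders sum to 4 (valence 4) → 0 H
  atom 13: O, bond orders sum to 2 (valence 2) → 0 H
  atom 14: C, bond orders sum to 1 (valence 4) → 3 H
Total hydrogens: 8.

8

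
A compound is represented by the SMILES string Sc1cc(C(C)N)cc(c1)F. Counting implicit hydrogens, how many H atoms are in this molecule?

Walk through each heavy atom and fill implicit hydrogens from standard valence (C 4, N 3, O 2, S 2, halogen 1); for lowercase aromatic atoms, an aromatic c carries 1 H when it has two neighbours and 0 H with three, and aromatic n carries 0 H:
  atom 1: S, bond orders sum to 1 (valence 2) → 1 H
  atom 2: aromatic c, 3 neighbours → 0 H
  atom 3: aromatic c, 2 neighbours → 1 H
  atom 4: aromatic c, 3 neighbours → 0 H
  atom 5: C, bond orders sum to 3 (valence 4) → 1 H
  atom 6: C, bond orders sum to 1 (valence 4) → 3 H
  atom 7: N, bond orders sum to 1 (valence 3) → 2 H
  atom 8: aromatic c, 2 neighbours → 1 H
  atom 9: aromatic c, 3 neighbours → 0 H
  atom 10: aromatic c, 2 neighbours → 1 H
  atom 11: F (halogen, monovalent) → 0 H
Total hydrogens: 10.

10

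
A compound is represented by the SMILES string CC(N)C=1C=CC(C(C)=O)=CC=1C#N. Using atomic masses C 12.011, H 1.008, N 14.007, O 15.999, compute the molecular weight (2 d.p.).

188.23 g/mol

First, the molecular formula is C11H12N2O (counting implicit H from valence).
  C: 11 × 12.011 = 132.121
  H: 12 × 1.008 = 12.096
  N: 2 × 14.007 = 28.014
  O: 1 × 15.999 = 15.999
Sum: 11×12.011 + 12×1.008 + 2×14.007 + 1×15.999 = 188.230 → 188.23 g/mol.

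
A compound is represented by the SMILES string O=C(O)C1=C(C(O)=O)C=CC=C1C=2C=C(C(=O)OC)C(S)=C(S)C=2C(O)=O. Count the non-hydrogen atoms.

Every atom symbol written in the SMILES (organic subset) is one heavy atom; implicit H are not written.
Heavy atoms by element → C:17, O:8, S:2.
Total: 27.

27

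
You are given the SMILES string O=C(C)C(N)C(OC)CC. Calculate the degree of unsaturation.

Degree of unsaturation = (number of rings) + (number of π bonds).
Ring closures in the SMILES: 0.
π bonds: 1 double bond (each 1 DoU) → 1 DoU from unsaturation.
Total DoU = 0 + 1 = 1.

1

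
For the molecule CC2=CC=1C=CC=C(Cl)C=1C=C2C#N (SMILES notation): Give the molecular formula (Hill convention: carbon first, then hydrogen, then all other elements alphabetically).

Walk through each heavy atom and fill implicit hydrogens from standard valence (C 4, N 3, O 2, S 2, halogen 1):
  atom 1: C, bond orders sum to 1 (valence 4) → 3 H
  atom 2: C, bond orders sum to 4 (valence 4) → 0 H
  atom 3: C, bond orders sum to 3 (valence 4) → 1 H
  atom 4: C, bond orders sum to 4 (valence 4) → 0 H
  atom 5: C, bond orders sum to 3 (valence 4) → 1 H
  atom 6: C, bond orders sum to 3 (valence 4) → 1 H
  atom 7: C, bond orders sum to 3 (valence 4) → 1 H
  atom 8: C, bond orders sum to 4 (valence 4) → 0 H
  atom 9: Cl (halogen, monovalent) → 0 H
  atom 10: C, bond orders sum to 4 (valence 4) → 0 H
  atom 11: C, bond orders sum to 3 (valence 4) → 1 H
  atom 12: C, bond orders sum to 4 (valence 4) → 0 H
  atom 13: C, bond orders sum to 4 (valence 4) → 0 H
  atom 14: N, bond orders sum to 3 (valence 3) → 0 H
Totals → C:12, H:8, Cl:1, N:1.
In Hill order: C12H8ClN.

C12H8ClN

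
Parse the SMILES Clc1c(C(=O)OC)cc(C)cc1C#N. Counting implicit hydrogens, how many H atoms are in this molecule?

8

Walk through each heavy atom and fill implicit hydrogens from standard valence (C 4, N 3, O 2, S 2, halogen 1); for lowercase aromatic atoms, an aromatic c carries 1 H when it has two neighbours and 0 H with three, and aromatic n carries 0 H:
  atom 1: Cl (halogen, monovalent) → 0 H
  atom 2: aromatic c, 3 neighbours → 0 H
  atom 3: aromatic c, 3 neighbours → 0 H
  atom 4: C, bond orders sum to 4 (valence 4) → 0 H
  atom 5: O, bond orders sum to 2 (valence 2) → 0 H
  atom 6: O, bond orders sum to 2 (valence 2) → 0 H
  atom 7: C, bond orders sum to 1 (valence 4) → 3 H
  atom 8: aromatic c, 2 neighbours → 1 H
  atom 9: aromatic c, 3 neighbours → 0 H
  atom 10: C, bond orders sum to 1 (valence 4) → 3 H
  atom 11: aromatic c, 2 neighbours → 1 H
  atom 12: aromatic c, 3 neighbours → 0 H
  atom 13: C, bond orders sum to 4 (valence 4) → 0 H
  atom 14: N, bond orders sum to 3 (valence 3) → 0 H
Total hydrogens: 8.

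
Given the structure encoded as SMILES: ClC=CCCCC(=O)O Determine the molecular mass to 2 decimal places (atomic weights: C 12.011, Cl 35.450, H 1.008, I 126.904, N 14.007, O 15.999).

148.59 g/mol

First, the molecular formula is C6H9ClO2 (counting implicit H from valence).
  C: 6 × 12.011 = 72.066
  Cl: 1 × 35.450 = 35.450
  H: 9 × 1.008 = 9.072
  O: 2 × 15.999 = 31.998
Sum: 6×12.011 + 1×35.450 + 9×1.008 + 2×15.999 = 148.586 → 148.59 g/mol.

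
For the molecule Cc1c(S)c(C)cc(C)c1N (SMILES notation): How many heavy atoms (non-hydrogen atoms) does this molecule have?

Every atom symbol written in the SMILES (organic subset) is one heavy atom; implicit H are not written.
Heavy atoms by element → C:9, N:1, S:1.
Total: 11.

11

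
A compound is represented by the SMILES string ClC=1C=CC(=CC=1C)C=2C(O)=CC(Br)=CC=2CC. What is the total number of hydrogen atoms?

Walk through each heavy atom and fill implicit hydrogens from standard valence (C 4, N 3, O 2, S 2, halogen 1):
  atom 1: Cl (halogen, monovalent) → 0 H
  atom 2: C, bond orders sum to 4 (valence 4) → 0 H
  atom 3: C, bond orders sum to 3 (valence 4) → 1 H
  atom 4: C, bond orders sum to 3 (valence 4) → 1 H
  atom 5: C, bond orders sum to 4 (valence 4) → 0 H
  atom 6: C, bond orders sum to 3 (valence 4) → 1 H
  atom 7: C, bond orders sum to 4 (valence 4) → 0 H
  atom 8: C, bond orders sum to 1 (valence 4) → 3 H
  atom 9: C, bond orders sum to 4 (valence 4) → 0 H
  atom 10: C, bond orders sum to 4 (valence 4) → 0 H
  atom 11: O, bond orders sum to 1 (valence 2) → 1 H
  atom 12: C, bond orders sum to 3 (valence 4) → 1 H
  atom 13: C, bond orders sum to 4 (valence 4) → 0 H
  atom 14: Br (halogen, monovalent) → 0 H
  atom 15: C, bond orders sum to 3 (valence 4) → 1 H
  atom 16: C, bond orders sum to 4 (valence 4) → 0 H
  atom 17: C, bond orders sum to 2 (valence 4) → 2 H
  atom 18: C, bond orders sum to 1 (valence 4) → 3 H
Total hydrogens: 14.

14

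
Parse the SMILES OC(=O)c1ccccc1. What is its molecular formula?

Walk through each heavy atom and fill implicit hydrogens from standard valence (C 4, N 3, O 2, S 2, halogen 1); for lowercase aromatic atoms, an aromatic c carries 1 H when it has two neighbours and 0 H with three, and aromatic n carries 0 H:
  atom 1: O, bond orders sum to 1 (valence 2) → 1 H
  atom 2: C, bond orders sum to 4 (valence 4) → 0 H
  atom 3: O, bond orders sum to 2 (valence 2) → 0 H
  atom 4: aromatic c, 3 neighbours → 0 H
  atom 5: aromatic c, 2 neighbours → 1 H
  atom 6: aromatic c, 2 neighbours → 1 H
  atom 7: aromatic c, 2 neighbours → 1 H
  atom 8: aromatic c, 2 neighbours → 1 H
  atom 9: aromatic c, 2 neighbours → 1 H
Totals → C:7, H:6, O:2.
In Hill order: C7H6O2.

C7H6O2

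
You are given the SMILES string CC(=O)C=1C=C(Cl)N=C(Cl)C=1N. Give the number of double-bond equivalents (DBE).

Molecular formula: C7H6Cl2N2O.
DoU = (2C + 2 + N − H − X) / 2, where X is the halogen count and O/S are ignored.
    = (2·7 + 2 + 2 − 6 − 2) / 2 = 10 / 2 = 5.

5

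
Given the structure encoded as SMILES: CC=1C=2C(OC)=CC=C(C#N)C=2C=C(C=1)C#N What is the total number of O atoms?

1

Scan the SMILES for O atoms (remember two-letter symbols like Cl and Br are single atoms).
Oxygen count: 1.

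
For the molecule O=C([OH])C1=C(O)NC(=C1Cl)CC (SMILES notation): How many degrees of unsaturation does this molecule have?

Molecular formula: C7H8ClNO3.
DoU = (2C + 2 + N − H − X) / 2, where X is the halogen count and O/S are ignored.
    = (2·7 + 2 + 1 − 8 − 1) / 2 = 8 / 2 = 4.

4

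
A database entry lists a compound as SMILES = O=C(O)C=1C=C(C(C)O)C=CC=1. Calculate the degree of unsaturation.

5

Degree of unsaturation = (number of rings) + (number of π bonds).
Ring closures in the SMILES: 1.
π bonds: 4 double bonds (each 1 DoU) → 4 DoU from unsaturation.
Total DoU = 1 + 4 = 5.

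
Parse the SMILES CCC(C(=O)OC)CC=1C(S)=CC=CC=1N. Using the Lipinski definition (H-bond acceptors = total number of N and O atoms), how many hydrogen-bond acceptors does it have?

N atoms: 1; O atoms: 2.
Lipinski HBA = 1 + 2 = 3.

3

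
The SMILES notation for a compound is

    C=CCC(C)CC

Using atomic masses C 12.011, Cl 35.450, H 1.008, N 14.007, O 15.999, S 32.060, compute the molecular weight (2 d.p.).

First, the molecular formula is C7H14 (counting implicit H from valence).
  C: 7 × 12.011 = 84.077
  H: 14 × 1.008 = 14.112
Sum: 7×12.011 + 14×1.008 = 98.189 → 98.19 g/mol.

98.19 g/mol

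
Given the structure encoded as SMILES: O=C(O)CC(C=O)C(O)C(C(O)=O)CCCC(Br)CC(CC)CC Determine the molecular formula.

C17H29BrO6

Walk through each heavy atom and fill implicit hydrogens from standard valence (C 4, N 3, O 2, S 2, halogen 1):
  atom 1: O, bond orders sum to 2 (valence 2) → 0 H
  atom 2: C, bond orders sum to 4 (valence 4) → 0 H
  atom 3: O, bond orders sum to 1 (valence 2) → 1 H
  atom 4: C, bond orders sum to 2 (valence 4) → 2 H
  atom 5: C, bond orders sum to 3 (valence 4) → 1 H
  atom 6: C, bond orders sum to 3 (valence 4) → 1 H
  atom 7: O, bond orders sum to 2 (valence 2) → 0 H
  atom 8: C, bond orders sum to 3 (valence 4) → 1 H
  atom 9: O, bond orders sum to 1 (valence 2) → 1 H
  atom 10: C, bond orders sum to 3 (valence 4) → 1 H
  atom 11: C, bond orders sum to 4 (valence 4) → 0 H
  atom 12: O, bond orders sum to 1 (valence 2) → 1 H
  atom 13: O, bond orders sum to 2 (valence 2) → 0 H
  atom 14: C, bond orders sum to 2 (valence 4) → 2 H
  atom 15: C, bond orders sum to 2 (valence 4) → 2 H
  atom 16: C, bond orders sum to 2 (valence 4) → 2 H
  atom 17: C, bond orders sum to 3 (valence 4) → 1 H
  atom 18: Br (halogen, monovalent) → 0 H
  atom 19: C, bond orders sum to 2 (valence 4) → 2 H
  atom 20: C, bond orders sum to 3 (valence 4) → 1 H
  atom 21: C, bond orders sum to 2 (valence 4) → 2 H
  atom 22: C, bond orders sum to 1 (valence 4) → 3 H
  atom 23: C, bond orders sum to 2 (valence 4) → 2 H
  atom 24: C, bond orders sum to 1 (valence 4) → 3 H
Totals → C:17, H:29, Br:1, O:6.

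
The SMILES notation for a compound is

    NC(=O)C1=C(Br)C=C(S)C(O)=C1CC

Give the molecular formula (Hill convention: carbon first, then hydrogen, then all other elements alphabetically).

Walk through each heavy atom and fill implicit hydrogens from standard valence (C 4, N 3, O 2, S 2, halogen 1):
  atom 1: N, bond orders sum to 1 (valence 3) → 2 H
  atom 2: C, bond orders sum to 4 (valence 4) → 0 H
  atom 3: O, bond orders sum to 2 (valence 2) → 0 H
  atom 4: C, bond orders sum to 4 (valence 4) → 0 H
  atom 5: C, bond orders sum to 4 (valence 4) → 0 H
  atom 6: Br (halogen, monovalent) → 0 H
  atom 7: C, bond orders sum to 3 (valence 4) → 1 H
  atom 8: C, bond orders sum to 4 (valence 4) → 0 H
  atom 9: S, bond orders sum to 1 (valence 2) → 1 H
  atom 10: C, bond orders sum to 4 (valence 4) → 0 H
  atom 11: O, bond orders sum to 1 (valence 2) → 1 H
  atom 12: C, bond orders sum to 4 (valence 4) → 0 H
  atom 13: C, bond orders sum to 2 (valence 4) → 2 H
  atom 14: C, bond orders sum to 1 (valence 4) → 3 H
Totals → C:9, H:10, Br:1, N:1, O:2, S:1.

C9H10BrNO2S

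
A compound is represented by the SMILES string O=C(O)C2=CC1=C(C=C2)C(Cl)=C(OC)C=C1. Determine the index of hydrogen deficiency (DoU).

8

Degree of unsaturation = (number of rings) + (number of π bonds).
Ring closures in the SMILES: 2.
π bonds: 6 double bonds (each 1 DoU) → 6 DoU from unsaturation.
Total DoU = 2 + 6 = 8.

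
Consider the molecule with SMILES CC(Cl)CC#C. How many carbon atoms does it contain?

5

Count every carbon token in the SMILES (each C, including those in ring-closure positions and inside branches).
Carbon count: 5.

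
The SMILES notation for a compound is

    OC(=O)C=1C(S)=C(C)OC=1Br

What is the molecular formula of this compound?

Walk through each heavy atom and fill implicit hydrogens from standard valence (C 4, N 3, O 2, S 2, halogen 1):
  atom 1: O, bond orders sum to 1 (valence 2) → 1 H
  atom 2: C, bond orders sum to 4 (valence 4) → 0 H
  atom 3: O, bond orders sum to 2 (valence 2) → 0 H
  atom 4: C, bond orders sum to 4 (valence 4) → 0 H
  atom 5: C, bond orders sum to 4 (valence 4) → 0 H
  atom 6: S, bond orders sum to 1 (valence 2) → 1 H
  atom 7: C, bond orders sum to 4 (valence 4) → 0 H
  atom 8: C, bond orders sum to 1 (valence 4) → 3 H
  atom 9: O, bond orders sum to 2 (valence 2) → 0 H
  atom 10: C, bond orders sum to 4 (valence 4) → 0 H
  atom 11: Br (halogen, monovalent) → 0 H
Totals → C:6, H:5, Br:1, O:3, S:1.

C6H5BrO3S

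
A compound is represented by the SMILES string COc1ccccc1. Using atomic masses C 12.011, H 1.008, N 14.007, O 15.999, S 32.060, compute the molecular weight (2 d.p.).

First, the molecular formula is C7H8O (counting implicit H from valence).
  C: 7 × 12.011 = 84.077
  H: 8 × 1.008 = 8.064
  O: 1 × 15.999 = 15.999
Sum: 7×12.011 + 8×1.008 + 1×15.999 = 108.140 → 108.14 g/mol.

108.14 g/mol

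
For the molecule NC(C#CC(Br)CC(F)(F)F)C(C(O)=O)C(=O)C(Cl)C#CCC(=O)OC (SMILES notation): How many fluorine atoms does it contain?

Scan the SMILES for F atoms (remember two-letter symbols like Cl and Br are single atoms).
Fluorine count: 3.

3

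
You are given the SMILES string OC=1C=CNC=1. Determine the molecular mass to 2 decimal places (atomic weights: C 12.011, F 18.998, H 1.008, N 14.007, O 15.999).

83.09 g/mol

First, the molecular formula is C4H5NO (counting implicit H from valence).
  C: 4 × 12.011 = 48.044
  H: 5 × 1.008 = 5.040
  N: 1 × 14.007 = 14.007
  O: 1 × 15.999 = 15.999
Sum: 4×12.011 + 5×1.008 + 1×14.007 + 1×15.999 = 83.090 → 83.09 g/mol.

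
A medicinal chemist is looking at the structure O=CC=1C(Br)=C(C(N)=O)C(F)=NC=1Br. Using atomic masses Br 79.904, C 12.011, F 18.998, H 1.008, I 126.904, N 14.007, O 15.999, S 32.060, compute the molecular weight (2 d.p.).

325.92 g/mol

First, the molecular formula is C7H3Br2FN2O2 (counting implicit H from valence).
  Br: 2 × 79.904 = 159.808
  C: 7 × 12.011 = 84.077
  F: 1 × 18.998 = 18.998
  H: 3 × 1.008 = 3.024
  N: 2 × 14.007 = 28.014
  O: 2 × 15.999 = 31.998
Sum: 2×79.904 + 7×12.011 + 1×18.998 + 3×1.008 + 2×14.007 + 2×15.999 = 325.919 → 325.92 g/mol.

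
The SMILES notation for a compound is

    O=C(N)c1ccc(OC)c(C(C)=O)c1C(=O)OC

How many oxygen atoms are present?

Scan the SMILES for O atoms (remember two-letter symbols like Cl and Br are single atoms).
Oxygen count: 5.

5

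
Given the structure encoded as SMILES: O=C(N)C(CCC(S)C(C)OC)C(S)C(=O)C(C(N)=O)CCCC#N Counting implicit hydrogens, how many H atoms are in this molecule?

27

Walk through each heavy atom and fill implicit hydrogens from standard valence (C 4, N 3, O 2, S 2, halogen 1):
  atom 1: O, bond orders sum to 2 (valence 2) → 0 H
  atom 2: C, bond orders sum to 4 (valence 4) → 0 H
  atom 3: N, bond orders sum to 1 (valence 3) → 2 H
  atom 4: C, bond orders sum to 3 (valence 4) → 1 H
  atom 5: C, bond orders sum to 2 (valence 4) → 2 H
  atom 6: C, bond orders sum to 2 (valence 4) → 2 H
  atom 7: C, bond orders sum to 3 (valence 4) → 1 H
  atom 8: S, bond orders sum to 1 (valence 2) → 1 H
  atom 9: C, bond orders sum to 3 (valence 4) → 1 H
  atom 10: C, bond orders sum to 1 (valence 4) → 3 H
  atom 11: O, bond orders sum to 2 (valence 2) → 0 H
  atom 12: C, bond orders sum to 1 (valence 4) → 3 H
  atom 13: C, bond orders sum to 3 (valence 4) → 1 H
  atom 14: S, bond orders sum to 1 (valence 2) → 1 H
  atom 15: C, bond orders sum to 4 (valence 4) → 0 H
  atom 16: O, bond orders sum to 2 (valence 2) → 0 H
  atom 17: C, bond orders sum to 3 (valence 4) → 1 H
  atom 18: C, bond orders sum to 4 (valence 4) → 0 H
  atom 19: N, bond orders sum to 1 (valence 3) → 2 H
  atom 20: O, bond orders sum to 2 (valence 2) → 0 H
  atom 21: C, bond orders sum to 2 (valence 4) → 2 H
  atom 22: C, bond orders sum to 2 (valence 4) → 2 H
  atom 23: C, bond orders sum to 2 (valence 4) → 2 H
  atom 24: C, bond orders sum to 4 (valence 4) → 0 H
  atom 25: N, bond orders sum to 3 (valence 3) → 0 H
Total hydrogens: 27.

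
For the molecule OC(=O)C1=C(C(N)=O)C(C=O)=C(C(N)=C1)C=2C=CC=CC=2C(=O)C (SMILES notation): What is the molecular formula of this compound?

C17H14N2O5

Walk through each heavy atom and fill implicit hydrogens from standard valence (C 4, N 3, O 2, S 2, halogen 1):
  atom 1: O, bond orders sum to 1 (valence 2) → 1 H
  atom 2: C, bond orders sum to 4 (valence 4) → 0 H
  atom 3: O, bond orders sum to 2 (valence 2) → 0 H
  atom 4: C, bond orders sum to 4 (valence 4) → 0 H
  atom 5: C, bond orders sum to 4 (valence 4) → 0 H
  atom 6: C, bond orders sum to 4 (valence 4) → 0 H
  atom 7: N, bond orders sum to 1 (valence 3) → 2 H
  atom 8: O, bond orders sum to 2 (valence 2) → 0 H
  atom 9: C, bond orders sum to 4 (valence 4) → 0 H
  atom 10: C, bond orders sum to 3 (valence 4) → 1 H
  atom 11: O, bond orders sum to 2 (valence 2) → 0 H
  atom 12: C, bond orders sum to 4 (valence 4) → 0 H
  atom 13: C, bond orders sum to 4 (valence 4) → 0 H
  atom 14: N, bond orders sum to 1 (valence 3) → 2 H
  atom 15: C, bond orders sum to 3 (valence 4) → 1 H
  atom 16: C, bond orders sum to 4 (valence 4) → 0 H
  atom 17: C, bond orders sum to 3 (valence 4) → 1 H
  atom 18: C, bond orders sum to 3 (valence 4) → 1 H
  atom 19: C, bond orders sum to 3 (valence 4) → 1 H
  atom 20: C, bond orders sum to 3 (valence 4) → 1 H
  atom 21: C, bond orders sum to 4 (valence 4) → 0 H
  atom 22: C, bond orders sum to 4 (valence 4) → 0 H
  atom 23: O, bond orders sum to 2 (valence 2) → 0 H
  atom 24: C, bond orders sum to 1 (valence 4) → 3 H
Totals → C:17, H:14, N:2, O:5.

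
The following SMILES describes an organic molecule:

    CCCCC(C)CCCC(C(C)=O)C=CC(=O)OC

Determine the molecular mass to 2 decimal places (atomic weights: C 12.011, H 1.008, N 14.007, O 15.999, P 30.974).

First, the molecular formula is C16H28O3 (counting implicit H from valence).
  C: 16 × 12.011 = 192.176
  H: 28 × 1.008 = 28.224
  O: 3 × 15.999 = 47.997
Sum: 16×12.011 + 28×1.008 + 3×15.999 = 268.397 → 268.40 g/mol.

268.40 g/mol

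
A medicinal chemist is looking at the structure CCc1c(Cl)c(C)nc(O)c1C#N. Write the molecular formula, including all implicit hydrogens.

C9H9ClN2O

Walk through each heavy atom and fill implicit hydrogens from standard valence (C 4, N 3, O 2, S 2, halogen 1); for lowercase aromatic atoms, an aromatic c carries 1 H when it has two neighbours and 0 H with three, and aromatic n carries 0 H:
  atom 1: C, bond orders sum to 1 (valence 4) → 3 H
  atom 2: C, bond orders sum to 2 (valence 4) → 2 H
  atom 3: aromatic c, 3 neighbours → 0 H
  atom 4: aromatic c, 3 neighbours → 0 H
  atom 5: Cl (halogen, monovalent) → 0 H
  atom 6: aromatic c, 3 neighbours → 0 H
  atom 7: C, bond orders sum to 1 (valence 4) → 3 H
  atom 8: aromatic n, 2 neighbours → 0 H
  atom 9: aromatic c, 3 neighbours → 0 H
  atom 10: O, bond orders sum to 1 (valence 2) → 1 H
  atom 11: aromatic c, 3 neighbours → 0 H
  atom 12: C, bond orders sum to 4 (valence 4) → 0 H
  atom 13: N, bond orders sum to 3 (valence 3) → 0 H
Totals → C:9, H:9, Cl:1, N:2, O:1.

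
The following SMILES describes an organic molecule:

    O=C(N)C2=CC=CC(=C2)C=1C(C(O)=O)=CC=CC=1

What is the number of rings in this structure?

2

In SMILES, each pair of matching ring-closure digits denotes one ring-closing bond; the number of such bonds equals the number of independent rings.
Ring-closure bonds here: 2.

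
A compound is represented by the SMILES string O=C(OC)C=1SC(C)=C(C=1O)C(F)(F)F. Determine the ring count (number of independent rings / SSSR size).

1

In SMILES, each pair of matching ring-closure digits denotes one ring-closing bond; the number of such bonds equals the number of independent rings.
Ring-closure bonds here: 1.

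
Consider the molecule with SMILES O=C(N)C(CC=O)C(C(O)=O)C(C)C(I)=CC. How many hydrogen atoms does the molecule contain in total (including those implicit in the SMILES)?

16

Walk through each heavy atom and fill implicit hydrogens from standard valence (C 4, N 3, O 2, S 2, halogen 1):
  atom 1: O, bond orders sum to 2 (valence 2) → 0 H
  atom 2: C, bond orders sum to 4 (valence 4) → 0 H
  atom 3: N, bond orders sum to 1 (valence 3) → 2 H
  atom 4: C, bond orders sum to 3 (valence 4) → 1 H
  atom 5: C, bond orders sum to 2 (valence 4) → 2 H
  atom 6: C, bond orders sum to 3 (valence 4) → 1 H
  atom 7: O, bond orders sum to 2 (valence 2) → 0 H
  atom 8: C, bond orders sum to 3 (valence 4) → 1 H
  atom 9: C, bond orders sum to 4 (valence 4) → 0 H
  atom 10: O, bond orders sum to 1 (valence 2) → 1 H
  atom 11: O, bond orders sum to 2 (valence 2) → 0 H
  atom 12: C, bond orders sum to 3 (valence 4) → 1 H
  atom 13: C, bond orders sum to 1 (valence 4) → 3 H
  atom 14: C, bond orders sum to 4 (valence 4) → 0 H
  atom 15: I (halogen, monovalent) → 0 H
  atom 16: C, bond orders sum to 3 (valence 4) → 1 H
  atom 17: C, bond orders sum to 1 (valence 4) → 3 H
Total hydrogens: 16.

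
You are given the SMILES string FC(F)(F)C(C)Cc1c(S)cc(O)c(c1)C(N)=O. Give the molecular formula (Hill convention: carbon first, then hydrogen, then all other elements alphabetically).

C11H12F3NO2S

Walk through each heavy atom and fill implicit hydrogens from standard valence (C 4, N 3, O 2, S 2, halogen 1); for lowercase aromatic atoms, an aromatic c carries 1 H when it has two neighbours and 0 H with three, and aromatic n carries 0 H:
  atom 1: F (halogen, monovalent) → 0 H
  atom 2: C, bond orders sum to 4 (valence 4) → 0 H
  atom 3: F (halogen, monovalent) → 0 H
  atom 4: F (halogen, monovalent) → 0 H
  atom 5: C, bond orders sum to 3 (valence 4) → 1 H
  atom 6: C, bond orders sum to 1 (valence 4) → 3 H
  atom 7: C, bond orders sum to 2 (valence 4) → 2 H
  atom 8: aromatic c, 3 neighbours → 0 H
  atom 9: aromatic c, 3 neighbours → 0 H
  atom 10: S, bond orders sum to 1 (valence 2) → 1 H
  atom 11: aromatic c, 2 neighbours → 1 H
  atom 12: aromatic c, 3 neighbours → 0 H
  atom 13: O, bond orders sum to 1 (valence 2) → 1 H
  atom 14: aromatic c, 3 neighbours → 0 H
  atom 15: aromatic c, 2 neighbours → 1 H
  atom 16: C, bond orders sum to 4 (valence 4) → 0 H
  atom 17: N, bond orders sum to 1 (valence 3) → 2 H
  atom 18: O, bond orders sum to 2 (valence 2) → 0 H
Totals → C:11, H:12, F:3, N:1, O:2, S:1.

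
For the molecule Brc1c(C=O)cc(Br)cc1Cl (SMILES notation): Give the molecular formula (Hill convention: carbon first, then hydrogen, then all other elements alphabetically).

Walk through each heavy atom and fill implicit hydrogens from standard valence (C 4, N 3, O 2, S 2, halogen 1); for lowercase aromatic atoms, an aromatic c carries 1 H when it has two neighbours and 0 H with three, and aromatic n carries 0 H:
  atom 1: Br (halogen, monovalent) → 0 H
  atom 2: aromatic c, 3 neighbours → 0 H
  atom 3: aromatic c, 3 neighbours → 0 H
  atom 4: C, bond orders sum to 3 (valence 4) → 1 H
  atom 5: O, bond orders sum to 2 (valence 2) → 0 H
  atom 6: aromatic c, 2 neighbours → 1 H
  atom 7: aromatic c, 3 neighbours → 0 H
  atom 8: Br (halogen, monovalent) → 0 H
  atom 9: aromatic c, 2 neighbours → 1 H
  atom 10: aromatic c, 3 neighbours → 0 H
  atom 11: Cl (halogen, monovalent) → 0 H
Totals → C:7, H:3, Br:2, Cl:1, O:1.
In Hill order: C7H3Br2ClO.

C7H3Br2ClO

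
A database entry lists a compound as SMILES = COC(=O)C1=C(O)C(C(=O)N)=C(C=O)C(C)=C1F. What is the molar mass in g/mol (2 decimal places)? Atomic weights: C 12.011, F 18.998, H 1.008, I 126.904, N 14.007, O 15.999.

First, the molecular formula is C11H10FNO5 (counting implicit H from valence).
  C: 11 × 12.011 = 132.121
  F: 1 × 18.998 = 18.998
  H: 10 × 1.008 = 10.080
  N: 1 × 14.007 = 14.007
  O: 5 × 15.999 = 79.995
Sum: 11×12.011 + 1×18.998 + 10×1.008 + 1×14.007 + 5×15.999 = 255.201 → 255.20 g/mol.

255.20 g/mol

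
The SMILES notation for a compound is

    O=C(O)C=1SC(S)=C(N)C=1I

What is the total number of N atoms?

1

Scan the SMILES for N atoms (remember two-letter symbols like Cl and Br are single atoms).
Nitrogen count: 1.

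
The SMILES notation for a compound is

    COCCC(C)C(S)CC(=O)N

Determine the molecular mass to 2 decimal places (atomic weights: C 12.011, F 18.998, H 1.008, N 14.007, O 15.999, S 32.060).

First, the molecular formula is C8H17NO2S (counting implicit H from valence).
  C: 8 × 12.011 = 96.088
  H: 17 × 1.008 = 17.136
  N: 1 × 14.007 = 14.007
  O: 2 × 15.999 = 31.998
  S: 1 × 32.060 = 32.060
Sum: 8×12.011 + 17×1.008 + 1×14.007 + 2×15.999 + 1×32.060 = 191.289 → 191.29 g/mol.

191.29 g/mol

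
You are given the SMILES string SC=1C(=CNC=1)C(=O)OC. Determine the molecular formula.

C6H7NO2S

Walk through each heavy atom and fill implicit hydrogens from standard valence (C 4, N 3, O 2, S 2, halogen 1):
  atom 1: S, bond orders sum to 1 (valence 2) → 1 H
  atom 2: C, bond orders sum to 4 (valence 4) → 0 H
  atom 3: C, bond orders sum to 4 (valence 4) → 0 H
  atom 4: C, bond orders sum to 3 (valence 4) → 1 H
  atom 5: N, bond orders sum to 2 (valence 3) → 1 H
  atom 6: C, bond orders sum to 3 (valence 4) → 1 H
  atom 7: C, bond orders sum to 4 (valence 4) → 0 H
  atom 8: O, bond orders sum to 2 (valence 2) → 0 H
  atom 9: O, bond orders sum to 2 (valence 2) → 0 H
  atom 10: C, bond orders sum to 1 (valence 4) → 3 H
Totals → C:6, H:7, N:1, O:2, S:1.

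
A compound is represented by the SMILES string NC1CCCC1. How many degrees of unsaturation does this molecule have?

Degree of unsaturation = (number of rings) + (number of π bonds).
Ring closures in the SMILES: 1.
π bonds: none → 0 DoU from unsaturation.
Total DoU = 1 + 0 = 1.

1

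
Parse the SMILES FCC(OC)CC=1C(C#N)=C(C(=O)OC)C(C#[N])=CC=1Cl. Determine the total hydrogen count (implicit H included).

Walk through each heavy atom and fill implicit hydrogens from standard valence (C 4, N 3, O 2, S 2, halogen 1):
  atom 1: F (halogen, monovalent) → 0 H
  atom 2: C, bond orders sum to 2 (valence 4) → 2 H
  atom 3: C, bond orders sum to 3 (valence 4) → 1 H
  atom 4: O, bond orders sum to 2 (valence 2) → 0 H
  atom 5: C, bond orders sum to 1 (valence 4) → 3 H
  atom 6: C, bond orders sum to 2 (valence 4) → 2 H
  atom 7: C, bond orders sum to 4 (valence 4) → 0 H
  atom 8: C, bond orders sum to 4 (valence 4) → 0 H
  atom 9: C, bond orders sum to 4 (valence 4) → 0 H
  atom 10: N, bond orders sum to 3 (valence 3) → 0 H
  atom 11: C, bond orders sum to 4 (valence 4) → 0 H
  atom 12: C, bond orders sum to 4 (valence 4) → 0 H
  atom 13: O, bond orders sum to 2 (valence 2) → 0 H
  atom 14: O, bond orders sum to 2 (valence 2) → 0 H
  atom 15: C, bond orders sum to 1 (valence 4) → 3 H
  atom 16: C, bond orders sum to 4 (valence 4) → 0 H
  atom 17: C, bond orders sum to 4 (valence 4) → 0 H
  atom 18: N with explicit H count 0
  atom 19: C, bond orders sum to 3 (valence 4) → 1 H
  atom 20: C, bond orders sum to 4 (valence 4) → 0 H
  atom 21: Cl (halogen, monovalent) → 0 H
Total hydrogens: 12.

12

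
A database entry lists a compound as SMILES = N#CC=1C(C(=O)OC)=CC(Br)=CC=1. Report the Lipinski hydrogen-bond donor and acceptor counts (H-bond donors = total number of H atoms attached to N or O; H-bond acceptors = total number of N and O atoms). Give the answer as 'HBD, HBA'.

Donors: find every N or O and count the H atoms it carries.
  atom 1 (N): bond orders sum to 3 → 0 H
  atom 6 (O): bond orders sum to 2 → 0 H
  atom 7 (O): bond orders sum to 2 → 0 H
Lipinski HBD = 0.
Acceptors: N atoms = 1, O atoms = 2 → HBA = 3.

0, 3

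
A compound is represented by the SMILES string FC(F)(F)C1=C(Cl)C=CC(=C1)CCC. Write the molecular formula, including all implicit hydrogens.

Walk through each heavy atom and fill implicit hydrogens from standard valence (C 4, N 3, O 2, S 2, halogen 1):
  atom 1: F (halogen, monovalent) → 0 H
  atom 2: C, bond orders sum to 4 (valence 4) → 0 H
  atom 3: F (halogen, monovalent) → 0 H
  atom 4: F (halogen, monovalent) → 0 H
  atom 5: C, bond orders sum to 4 (valence 4) → 0 H
  atom 6: C, bond orders sum to 4 (valence 4) → 0 H
  atom 7: Cl (halogen, monovalent) → 0 H
  atom 8: C, bond orders sum to 3 (valence 4) → 1 H
  atom 9: C, bond orders sum to 3 (valence 4) → 1 H
  atom 10: C, bond orders sum to 4 (valence 4) → 0 H
  atom 11: C, bond orders sum to 3 (valence 4) → 1 H
  atom 12: C, bond orders sum to 2 (valence 4) → 2 H
  atom 13: C, bond orders sum to 2 (valence 4) → 2 H
  atom 14: C, bond orders sum to 1 (valence 4) → 3 H
Totals → C:10, H:10, Cl:1, F:3.

C10H10ClF3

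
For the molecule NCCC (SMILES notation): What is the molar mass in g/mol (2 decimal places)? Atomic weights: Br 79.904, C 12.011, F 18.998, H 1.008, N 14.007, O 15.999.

First, the molecular formula is C3H9N (counting implicit H from valence).
  C: 3 × 12.011 = 36.033
  H: 9 × 1.008 = 9.072
  N: 1 × 14.007 = 14.007
Sum: 3×12.011 + 9×1.008 + 1×14.007 = 59.112 → 59.11 g/mol.

59.11 g/mol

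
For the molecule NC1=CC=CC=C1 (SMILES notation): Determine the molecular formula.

Walk through each heavy atom and fill implicit hydrogens from standard valence (C 4, N 3, O 2, S 2, halogen 1):
  atom 1: N, bond orders sum to 1 (valence 3) → 2 H
  atom 2: C, bond orders sum to 4 (valence 4) → 0 H
  atom 3: C, bond orders sum to 3 (valence 4) → 1 H
  atom 4: C, bond orders sum to 3 (valence 4) → 1 H
  atom 5: C, bond orders sum to 3 (valence 4) → 1 H
  atom 6: C, bond orders sum to 3 (valence 4) → 1 H
  atom 7: C, bond orders sum to 3 (valence 4) → 1 H
Totals → C:6, H:7, N:1.
In Hill order: C6H7N.

C6H7N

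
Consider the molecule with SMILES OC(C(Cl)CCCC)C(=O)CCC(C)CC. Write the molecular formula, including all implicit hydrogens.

Walk through each heavy atom and fill implicit hydrogens from standard valence (C 4, N 3, O 2, S 2, halogen 1):
  atom 1: O, bond orders sum to 1 (valence 2) → 1 H
  atom 2: C, bond orders sum to 3 (valence 4) → 1 H
  atom 3: C, bond orders sum to 3 (valence 4) → 1 H
  atom 4: Cl (halogen, monovalent) → 0 H
  atom 5: C, bond orders sum to 2 (valence 4) → 2 H
  atom 6: C, bond orders sum to 2 (valence 4) → 2 H
  atom 7: C, bond orders sum to 2 (valence 4) → 2 H
  atom 8: C, bond orders sum to 1 (valence 4) → 3 H
  atom 9: C, bond orders sum to 4 (valence 4) → 0 H
  atom 10: O, bond orders sum to 2 (valence 2) → 0 H
  atom 11: C, bond orders sum to 2 (valence 4) → 2 H
  atom 12: C, bond orders sum to 2 (valence 4) → 2 H
  atom 13: C, bond orders sum to 3 (valence 4) → 1 H
  atom 14: C, bond orders sum to 1 (valence 4) → 3 H
  atom 15: C, bond orders sum to 2 (valence 4) → 2 H
  atom 16: C, bond orders sum to 1 (valence 4) → 3 H
Totals → C:13, H:25, Cl:1, O:2.
In Hill order: C13H25ClO2.

C13H25ClO2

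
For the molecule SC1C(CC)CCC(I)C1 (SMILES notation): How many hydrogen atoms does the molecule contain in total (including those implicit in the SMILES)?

15

Walk through each heavy atom and fill implicit hydrogens from standard valence (C 4, N 3, O 2, S 2, halogen 1):
  atom 1: S, bond orders sum to 1 (valence 2) → 1 H
  atom 2: C, bond orders sum to 3 (valence 4) → 1 H
  atom 3: C, bond orders sum to 3 (valence 4) → 1 H
  atom 4: C, bond orders sum to 2 (valence 4) → 2 H
  atom 5: C, bond orders sum to 1 (valence 4) → 3 H
  atom 6: C, bond orders sum to 2 (valence 4) → 2 H
  atom 7: C, bond orders sum to 2 (valence 4) → 2 H
  atom 8: C, bond orders sum to 3 (valence 4) → 1 H
  atom 9: I (halogen, monovalent) → 0 H
  atom 10: C, bond orders sum to 2 (valence 4) → 2 H
Total hydrogens: 15.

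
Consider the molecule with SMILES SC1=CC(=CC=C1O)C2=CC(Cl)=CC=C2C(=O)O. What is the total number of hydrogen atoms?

9

Walk through each heavy atom and fill implicit hydrogens from standard valence (C 4, N 3, O 2, S 2, halogen 1):
  atom 1: S, bond orders sum to 1 (valence 2) → 1 H
  atom 2: C, bond orders sum to 4 (valence 4) → 0 H
  atom 3: C, bond orders sum to 3 (valence 4) → 1 H
  atom 4: C, bond orders sum to 4 (valence 4) → 0 H
  atom 5: C, bond orders sum to 3 (valence 4) → 1 H
  atom 6: C, bond orders sum to 3 (valence 4) → 1 H
  atom 7: C, bond orders sum to 4 (valence 4) → 0 H
  atom 8: O, bond orders sum to 1 (valence 2) → 1 H
  atom 9: C, bond orders sum to 4 (valence 4) → 0 H
  atom 10: C, bond orders sum to 3 (valence 4) → 1 H
  atom 11: C, bond orders sum to 4 (valence 4) → 0 H
  atom 12: Cl (halogen, monovalent) → 0 H
  atom 13: C, bond orders sum to 3 (valence 4) → 1 H
  atom 14: C, bond orders sum to 3 (valence 4) → 1 H
  atom 15: C, bond orders sum to 4 (valence 4) → 0 H
  atom 16: C, bond orders sum to 4 (valence 4) → 0 H
  atom 17: O, bond orders sum to 2 (valence 2) → 0 H
  atom 18: O, bond orders sum to 1 (valence 2) → 1 H
Total hydrogens: 9.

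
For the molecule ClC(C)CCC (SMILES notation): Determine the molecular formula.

C5H11Cl

Walk through each heavy atom and fill implicit hydrogens from standard valence (C 4, N 3, O 2, S 2, halogen 1):
  atom 1: Cl (halogen, monovalent) → 0 H
  atom 2: C, bond orders sum to 3 (valence 4) → 1 H
  atom 3: C, bond orders sum to 1 (valence 4) → 3 H
  atom 4: C, bond orders sum to 2 (valence 4) → 2 H
  atom 5: C, bond orders sum to 2 (valence 4) → 2 H
  atom 6: C, bond orders sum to 1 (valence 4) → 3 H
Totals → C:5, H:11, Cl:1.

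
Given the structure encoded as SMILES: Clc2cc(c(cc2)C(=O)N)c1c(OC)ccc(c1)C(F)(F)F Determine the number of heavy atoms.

Every atom symbol written in the SMILES (organic subset) is one heavy atom; implicit H are not written.
Heavy atoms by element → C:15, Cl:1, F:3, N:1, O:2.
Total: 22.

22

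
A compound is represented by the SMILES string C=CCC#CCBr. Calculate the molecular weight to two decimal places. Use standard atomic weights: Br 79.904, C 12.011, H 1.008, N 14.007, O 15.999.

159.03 g/mol

First, the molecular formula is C6H7Br (counting implicit H from valence).
  Br: 1 × 79.904 = 79.904
  C: 6 × 12.011 = 72.066
  H: 7 × 1.008 = 7.056
Sum: 1×79.904 + 6×12.011 + 7×1.008 = 159.026 → 159.03 g/mol.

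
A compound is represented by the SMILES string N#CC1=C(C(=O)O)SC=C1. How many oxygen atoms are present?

Scan the SMILES for O atoms (remember two-letter symbols like Cl and Br are single atoms).
Oxygen count: 2.

2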